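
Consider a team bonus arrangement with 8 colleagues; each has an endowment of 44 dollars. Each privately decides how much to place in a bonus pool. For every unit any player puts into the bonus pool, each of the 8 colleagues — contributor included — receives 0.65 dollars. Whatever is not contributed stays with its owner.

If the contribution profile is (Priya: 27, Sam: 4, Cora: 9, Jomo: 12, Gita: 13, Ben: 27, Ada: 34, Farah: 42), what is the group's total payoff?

1057.60 dollars

Total contributed: 27 + 4 + 9 + 12 + 13 + 27 + 34 + 42 = 168; total kept: 8 × 44 − 168 = 184.
The bonus pool pays out 0.65 × 8 × 168 = 873.60 in aggregate.
Group total = 184 + 873.60 = 1057.60.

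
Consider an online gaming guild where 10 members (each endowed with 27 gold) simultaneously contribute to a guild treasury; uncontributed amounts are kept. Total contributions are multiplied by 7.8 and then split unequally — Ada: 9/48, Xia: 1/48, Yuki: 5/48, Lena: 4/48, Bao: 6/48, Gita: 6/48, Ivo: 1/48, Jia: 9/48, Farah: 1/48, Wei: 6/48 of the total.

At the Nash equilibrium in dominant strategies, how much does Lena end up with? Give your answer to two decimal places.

Each unit j contributes comes back to j as 7.8 × (j's share), so j prefers to contribute only if that share exceeds 1/7.8 = 0.1282; otherwise keeping the unit dominates.
Ada and Jia are above the threshold, contributing 27 each; the remaining 8 contribute 0. Total contributed: 54.
Lena keeps 27 and receives 7.8 × 54 × 4/48 = 35.10 from the guild treasury, for a payoff of 62.10.

62.10 gold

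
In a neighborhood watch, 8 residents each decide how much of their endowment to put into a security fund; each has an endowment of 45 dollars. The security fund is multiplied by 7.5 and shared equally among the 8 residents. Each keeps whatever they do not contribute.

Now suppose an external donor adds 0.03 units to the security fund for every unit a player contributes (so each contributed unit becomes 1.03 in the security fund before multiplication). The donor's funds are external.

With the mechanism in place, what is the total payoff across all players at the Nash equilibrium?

Even with the mechanism, each unit contributed returns only 7.5 × 1.03 / 8 = 0.9656 per unit of net cost, so contributing nothing is still dominant.
Everyone keeps their endowment and the group total is 8 × 45 = 360.

360.00 dollars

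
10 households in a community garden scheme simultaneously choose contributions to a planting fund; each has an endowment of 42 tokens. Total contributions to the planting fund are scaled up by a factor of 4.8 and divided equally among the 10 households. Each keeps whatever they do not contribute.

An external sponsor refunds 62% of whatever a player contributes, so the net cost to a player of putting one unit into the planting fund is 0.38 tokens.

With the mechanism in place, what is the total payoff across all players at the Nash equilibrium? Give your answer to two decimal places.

With the mechanism, a contributed unit returns (4.8/10) / 0.38 = 1.2632 per unit of net cost to the contributor — now above 1 — so contributing fully is weakly dominant for every player.
So the Nash equilibrium is full contribution by all 10; the group earns 10 × (42 × 0.62 + 4.8 × 42) = 2276.40.

2276.40 tokens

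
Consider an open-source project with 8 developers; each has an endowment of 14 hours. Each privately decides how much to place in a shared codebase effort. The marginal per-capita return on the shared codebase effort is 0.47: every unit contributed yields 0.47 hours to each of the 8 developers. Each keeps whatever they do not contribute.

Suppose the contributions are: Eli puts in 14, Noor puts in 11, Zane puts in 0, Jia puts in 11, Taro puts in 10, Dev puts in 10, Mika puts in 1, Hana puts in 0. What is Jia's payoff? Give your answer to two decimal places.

29.79 hours

Total contributed: 14 + 11 + 0 + 11 + 10 + 10 + 1 + 0 = 57.
Each receives 0.47 × 57 = 26.79 from the shared codebase effort.
Jia keeps 14 − 11 = 3, so Jia's payoff is 3 + 26.79 = 29.79.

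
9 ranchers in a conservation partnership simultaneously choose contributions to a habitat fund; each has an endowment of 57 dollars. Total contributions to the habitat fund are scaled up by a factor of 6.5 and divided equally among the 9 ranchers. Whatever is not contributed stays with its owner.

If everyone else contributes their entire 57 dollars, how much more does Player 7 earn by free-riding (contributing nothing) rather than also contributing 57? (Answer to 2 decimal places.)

Switching from a contribution of 57 to 0 lets Player 7 keep an extra 57 dollars, but lowers the habitat fund by 57, which costs Player 7 their own share of that drop: 6.5/9 × 57 = 41.17.
Net gain = 57 − 41.17 = 15.83. The private return per contributed unit (0.7222) is below 1, so free-riding is indeed the best response regardless of what the others do.

15.83 dollars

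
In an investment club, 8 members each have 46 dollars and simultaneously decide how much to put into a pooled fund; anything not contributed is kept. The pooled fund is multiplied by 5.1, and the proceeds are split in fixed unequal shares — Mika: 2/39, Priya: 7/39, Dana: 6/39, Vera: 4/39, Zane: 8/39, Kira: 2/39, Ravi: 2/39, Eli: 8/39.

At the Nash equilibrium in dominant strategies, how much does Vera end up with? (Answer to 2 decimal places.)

Player j's private return per contributed unit is 5.1 × (j's share). Contributing is weakly dominant for j when that share is at least 1/5.1 = 0.1961, and contributing 0 is dominant otherwise.
Zane and Eli clear that bar, contributing 46 each; the remaining 6 contribute 0. Total contributed: 92.
Vera keeps 46 and receives 5.1 × 92 × 4/39 = 48.12 from the pooled fund, for a payoff of 94.12.

94.12 dollars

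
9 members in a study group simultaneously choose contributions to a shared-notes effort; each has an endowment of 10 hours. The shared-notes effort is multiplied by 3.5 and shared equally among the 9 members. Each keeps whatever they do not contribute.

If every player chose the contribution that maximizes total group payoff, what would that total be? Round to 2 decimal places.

315.00 hours

Each contributed unit returns 3.500 to the group as a whole (0.3889 to each of 9 players), which exceeds 1, so the social optimum is full contribution: group total = 3.500 × 90 = 315.00.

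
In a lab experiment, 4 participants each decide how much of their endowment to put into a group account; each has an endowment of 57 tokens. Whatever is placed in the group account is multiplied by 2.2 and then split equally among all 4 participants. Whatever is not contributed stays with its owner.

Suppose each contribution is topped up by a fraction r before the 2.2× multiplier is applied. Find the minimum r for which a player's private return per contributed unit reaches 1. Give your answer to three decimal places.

0.818

With matching at rate r, one contributed unit becomes (1 + r) in the group account and returns 2.2 × (1 + r) / 4 to the contributor.
Setting this equal to 1: 1 + r = 4/2.2 = 1.8182.
So the minimum matching rate is r = 1.8182 − 1 = 0.818.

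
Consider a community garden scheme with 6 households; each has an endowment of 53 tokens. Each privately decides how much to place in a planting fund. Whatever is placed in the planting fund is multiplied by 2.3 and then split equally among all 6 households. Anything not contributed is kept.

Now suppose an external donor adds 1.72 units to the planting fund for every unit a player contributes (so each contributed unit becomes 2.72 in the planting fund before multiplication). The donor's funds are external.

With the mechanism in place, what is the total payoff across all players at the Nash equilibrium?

1989.41 tokens

With the mechanism, a contributed unit returns 2.3 × 2.72 / 6 = 1.0427 per unit of net cost to the contributor — now above 1 — so contributing fully is weakly dominant for every player.
So the Nash equilibrium is full contribution by all 6; the group earns 2.3 × 2.72 × 318 = 1989.41.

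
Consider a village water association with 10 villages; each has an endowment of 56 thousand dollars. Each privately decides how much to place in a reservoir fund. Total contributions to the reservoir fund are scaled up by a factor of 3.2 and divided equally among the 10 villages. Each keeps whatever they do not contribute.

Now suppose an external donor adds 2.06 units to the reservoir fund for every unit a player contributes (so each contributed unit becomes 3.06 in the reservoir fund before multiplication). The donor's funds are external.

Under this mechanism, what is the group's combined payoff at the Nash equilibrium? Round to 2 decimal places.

The effective private return is 3.2 × 3.06 / 10 = 0.9792, which is still under 1, so the mechanism doesn't change anyone's dominant strategy: zero contribution.
At the Nash equilibrium no one contributes; group total payoff = 10 × 56 = 560.

560.00 thousand dollars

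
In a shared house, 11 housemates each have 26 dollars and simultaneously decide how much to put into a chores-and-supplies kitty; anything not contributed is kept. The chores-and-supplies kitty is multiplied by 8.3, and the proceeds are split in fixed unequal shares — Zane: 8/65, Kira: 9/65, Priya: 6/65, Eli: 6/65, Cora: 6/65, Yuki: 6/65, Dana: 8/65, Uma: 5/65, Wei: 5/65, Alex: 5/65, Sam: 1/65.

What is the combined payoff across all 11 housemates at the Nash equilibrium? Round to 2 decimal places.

For player j, contributing a unit is worthwhile iff 8.3 × (j's share) ≥ 1, i.e. iff j's share is at least 0.1205.
Zane, Kira and Dana are above the threshold, contributing 26 each; the remaining 8 contribute 0. Total contributed: 78.
The chores-and-supplies kitty pays out 8.3 × 78 = 647.40 in total (split across the unequal shares, but the aggregate is all that matters for the group sum).
The 8 free-riders keep 26 each, adding 208. Group total = 208 + 647.40 = 855.40.

855.40 dollars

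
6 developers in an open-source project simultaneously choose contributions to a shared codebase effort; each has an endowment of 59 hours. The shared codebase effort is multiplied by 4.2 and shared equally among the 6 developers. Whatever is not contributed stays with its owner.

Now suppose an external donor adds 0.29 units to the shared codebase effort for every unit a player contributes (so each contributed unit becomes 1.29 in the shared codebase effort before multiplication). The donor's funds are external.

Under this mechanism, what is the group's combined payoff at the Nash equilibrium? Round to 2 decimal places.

354.00 hours

The effective private return is 4.2 × 1.29 / 6 = 0.9030, which is still under 1, so the mechanism doesn't change anyone's dominant strategy: zero contribution.
At the Nash equilibrium no one contributes; group total payoff = 6 × 59 = 354.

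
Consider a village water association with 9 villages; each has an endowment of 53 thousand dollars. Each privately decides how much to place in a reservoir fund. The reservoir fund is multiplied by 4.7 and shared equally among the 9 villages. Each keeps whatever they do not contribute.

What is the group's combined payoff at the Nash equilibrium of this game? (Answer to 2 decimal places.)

477.00 thousand dollars

Each contributed unit returns 4.7/9 = 0.5222 to its contributor — below 1 — so contributing 0 is dominant for every player. At the Nash equilibrium everyone keeps their 53, and the group total is 9 × 53 = 477.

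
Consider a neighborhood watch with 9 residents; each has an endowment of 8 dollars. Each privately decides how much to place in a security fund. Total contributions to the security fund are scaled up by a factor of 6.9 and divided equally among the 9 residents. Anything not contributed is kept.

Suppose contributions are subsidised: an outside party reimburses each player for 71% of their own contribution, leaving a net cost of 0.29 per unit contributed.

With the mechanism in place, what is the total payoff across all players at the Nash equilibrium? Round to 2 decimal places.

547.92 dollars

Under the mechanism each unit contributed yields (6.9/9) / 0.29 = 2.6437 back to its contributor per unit of net cost, which exceeds 1, making full contribution the dominant choice for everyone.
So the Nash equilibrium is full contribution by all 9; the group earns 9 × (8 × 0.71 + 6.9 × 8) = 547.92.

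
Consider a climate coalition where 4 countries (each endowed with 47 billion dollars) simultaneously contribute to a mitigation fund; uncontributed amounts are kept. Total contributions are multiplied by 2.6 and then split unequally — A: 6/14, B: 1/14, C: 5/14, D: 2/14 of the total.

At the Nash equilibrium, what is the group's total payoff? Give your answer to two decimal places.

263.20 billion dollars

A player with share s gets back 2.6·s per unit contributed, so full contribution is dominant for anyone with s > 1/2.6 = 0.3846 and zero contribution is dominant for anyone below.
Only A (6/14) clears that bar, contributing 47; the remaining 3 contribute 0. Total contributed: 47.
The mitigation fund pays out 2.6 × 47 = 122.20 in total (split across the unequal shares, but the aggregate is all that matters for the group sum).
The 3 free-riders keep 47 each, adding 141. Group total = 141 + 122.20 = 263.20.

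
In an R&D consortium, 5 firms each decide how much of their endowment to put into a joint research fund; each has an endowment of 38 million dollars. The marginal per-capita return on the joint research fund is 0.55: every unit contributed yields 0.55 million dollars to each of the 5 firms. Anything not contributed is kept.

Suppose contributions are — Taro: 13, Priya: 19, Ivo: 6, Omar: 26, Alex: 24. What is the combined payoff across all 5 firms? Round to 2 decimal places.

Total contributed: 13 + 19 + 6 + 26 + 24 = 88; total kept: 5 × 38 − 88 = 102.
The joint research fund pays out 0.55 × 5 × 88 = 242.00 in aggregate.
Group total = 102 + 242.00 = 344.00.

344.00 million dollars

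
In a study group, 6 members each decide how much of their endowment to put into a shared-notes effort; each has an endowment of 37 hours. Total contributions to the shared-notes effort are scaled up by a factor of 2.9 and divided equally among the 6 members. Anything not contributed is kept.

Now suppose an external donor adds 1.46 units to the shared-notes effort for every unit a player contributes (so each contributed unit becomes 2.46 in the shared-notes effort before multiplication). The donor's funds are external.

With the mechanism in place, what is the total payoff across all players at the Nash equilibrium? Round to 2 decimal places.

1583.75 hours

The effective private return per unit is now 2.9 × 2.46 / 6 = 1.1890 > 1, so every player's dominant strategy flips to full contribution.
So the Nash equilibrium is full contribution by all 6; the group earns 2.9 × 2.46 × 222 = 1583.75.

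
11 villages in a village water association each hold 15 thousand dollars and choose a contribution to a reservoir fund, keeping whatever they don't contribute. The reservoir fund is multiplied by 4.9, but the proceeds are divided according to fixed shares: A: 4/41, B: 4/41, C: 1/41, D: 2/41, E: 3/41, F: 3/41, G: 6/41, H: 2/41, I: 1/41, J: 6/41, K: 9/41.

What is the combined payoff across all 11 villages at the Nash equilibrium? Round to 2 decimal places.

223.50 thousand dollars

For player j, contributing a unit is worthwhile iff 4.9 × (j's share) ≥ 1, i.e. iff j's share is at least 0.2041.
The only share above 0.2041 is K's 9/41, contributing 15; the remaining 10 contribute 0. Total contributed: 15.
The reservoir fund pays out 4.9 × 15 = 73.50 in total (split across the unequal shares, but the aggregate is all that matters for the group sum).
The 10 free-riders keep 15 each, adding 150. Group total = 150 + 73.50 = 223.50.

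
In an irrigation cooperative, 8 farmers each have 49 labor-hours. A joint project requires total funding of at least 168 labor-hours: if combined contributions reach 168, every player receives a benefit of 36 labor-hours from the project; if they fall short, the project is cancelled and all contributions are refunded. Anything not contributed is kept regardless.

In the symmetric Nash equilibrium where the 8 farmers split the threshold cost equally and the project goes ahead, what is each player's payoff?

Equal share of the threshold: 168/8 = 21.
At this profile no one gains by cutting their contribution: any cut drops the total below 168, the project is cancelled, contributions are refunded, and the deviator ends with 49, which is less than 49 − 21 + 36 = 64. Contributing more than 21 just wastes the excess. So contributing exactly 21 is a best response.
Each player's payoff: 49 − 21 + 36 = 64.

64 labor-hours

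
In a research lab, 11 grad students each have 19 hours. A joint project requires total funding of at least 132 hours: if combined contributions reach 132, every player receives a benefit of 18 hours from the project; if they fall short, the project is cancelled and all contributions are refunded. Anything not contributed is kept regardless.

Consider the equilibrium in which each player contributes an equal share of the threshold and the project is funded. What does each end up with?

25 hours

Equal share of the threshold: 132/11 = 12.
At this profile no one gains by cutting their contribution: any cut drops the total below 132, the project is cancelled, contributions are refunded, and the deviator ends with 19, which is less than 19 − 12 + 18 = 25. Contributing more than 12 just wastes the excess. So contributing exactly 12 is a best response.
Each player's payoff: 19 − 12 + 18 = 25.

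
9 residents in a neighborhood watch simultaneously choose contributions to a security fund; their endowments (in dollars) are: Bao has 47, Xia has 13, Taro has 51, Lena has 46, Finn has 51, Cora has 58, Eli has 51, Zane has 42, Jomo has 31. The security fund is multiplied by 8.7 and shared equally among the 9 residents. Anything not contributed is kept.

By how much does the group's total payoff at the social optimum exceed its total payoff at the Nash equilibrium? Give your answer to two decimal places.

3003.00 dollars

The private return per contributed unit is 8.7/9 = 0.9667 < 1 for every player regardless of endowment, so the Nash equilibrium is zero contribution and the group total is Σ E_j = 47 + 13 + 51 + 46 + 51 + 58 + 51 + 42 + 31 = 390.
Each contributed unit returns 8.700 to the group, so the social optimum is full contribution by everyone: group total = 8.700 × 390 = 3393.00.
Efficiency loss = (8.700 − 1) × 390 = 3003.00.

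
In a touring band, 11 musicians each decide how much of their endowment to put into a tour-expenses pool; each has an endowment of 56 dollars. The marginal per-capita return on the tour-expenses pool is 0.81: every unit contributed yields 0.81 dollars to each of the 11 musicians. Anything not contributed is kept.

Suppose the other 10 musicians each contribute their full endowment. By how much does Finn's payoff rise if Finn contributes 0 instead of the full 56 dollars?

10.64 dollars

Switching from a contribution of 56 to 0 lets Finn keep an extra 56 dollars, but lowers the tour-expenses pool by 56, which costs Finn their own share of that drop: 0.81 × 56 = 45.36.
Net gain = 56 − 45.36 = 10.64. The private return per contributed unit (0.81) is below 1, so free-riding is indeed the best response regardless of what the others do.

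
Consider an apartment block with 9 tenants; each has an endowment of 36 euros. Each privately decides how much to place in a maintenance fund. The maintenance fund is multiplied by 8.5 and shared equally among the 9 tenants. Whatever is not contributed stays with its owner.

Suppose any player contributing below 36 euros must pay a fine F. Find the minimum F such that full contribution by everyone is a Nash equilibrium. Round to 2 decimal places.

2.00 euros

Given the others contribute fully, the best deviation is to contribute 0 (any partial contribution still incurs the fine and gives up units whose private return 0.9444 is below 1).
Deviating from 36 to 0 saves 36 euros but forfeits the deviator's share of the drop in the maintenance fund: 8.5/9 × 36 = 34.00.
So the deviation gain is 36 − 34.00 = 2.00, and the fine must be at least 2.00 euros to wipe it out.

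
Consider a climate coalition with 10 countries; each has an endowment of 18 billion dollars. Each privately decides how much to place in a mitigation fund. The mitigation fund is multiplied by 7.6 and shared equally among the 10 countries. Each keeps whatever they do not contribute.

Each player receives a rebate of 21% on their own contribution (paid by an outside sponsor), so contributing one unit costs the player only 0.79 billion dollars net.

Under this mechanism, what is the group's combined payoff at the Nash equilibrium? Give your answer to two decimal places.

180.00 billion dollars

The effective private return is (7.6/10) / 0.79 = 0.9620, which is still under 1, so the mechanism doesn't change anyone's dominant strategy: zero contribution.
Everyone keeps their endowment and the group total is 10 × 18 = 180.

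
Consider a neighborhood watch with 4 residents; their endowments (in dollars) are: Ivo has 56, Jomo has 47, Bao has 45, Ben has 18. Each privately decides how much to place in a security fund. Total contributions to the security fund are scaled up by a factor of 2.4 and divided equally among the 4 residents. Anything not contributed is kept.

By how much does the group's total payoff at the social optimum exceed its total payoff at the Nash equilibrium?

The private return per contributed unit is 2.4/4 = 0.6000 < 1 for every player regardless of endowment, so the Nash equilibrium is zero contribution and the group total is Σ E_j = 56 + 47 + 45 + 18 = 166.
Each contributed unit returns 2.400 to the group, so the social optimum is full contribution by everyone: group total = 2.400 × 166 = 398.40.
Efficiency loss = (2.400 − 1) × 166 = 232.40.

232.40 dollars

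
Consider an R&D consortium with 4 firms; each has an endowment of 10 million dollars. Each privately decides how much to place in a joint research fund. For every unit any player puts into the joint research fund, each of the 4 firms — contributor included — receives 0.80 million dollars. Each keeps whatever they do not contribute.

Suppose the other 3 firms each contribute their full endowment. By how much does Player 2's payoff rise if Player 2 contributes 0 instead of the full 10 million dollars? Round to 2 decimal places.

2.00 million dollars

Switching from a contribution of 10 to 0 lets Player 2 keep an extra 10 million dollars, but lowers the joint research fund by 10, which costs Player 2 their own share of that drop: 0.80 × 10 = 8.00.
Net gain = 10 − 8.00 = 2.00. The private return per contributed unit (0.80) is below 1, so free-riding is indeed the best response regardless of what the others do.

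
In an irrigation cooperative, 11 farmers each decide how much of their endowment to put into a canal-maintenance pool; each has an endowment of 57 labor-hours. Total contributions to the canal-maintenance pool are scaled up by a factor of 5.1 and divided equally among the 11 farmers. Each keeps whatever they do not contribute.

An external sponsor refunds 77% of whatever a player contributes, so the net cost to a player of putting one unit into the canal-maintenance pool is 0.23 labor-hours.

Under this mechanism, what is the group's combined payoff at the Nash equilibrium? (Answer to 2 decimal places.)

The effective private return per unit is now (5.1/11) / 0.23 = 2.0158 > 1, so every player's dominant strategy flips to full contribution.
So the Nash equilibrium is full contribution by all 11; the group earns 11 × (57 × 0.77 + 5.1 × 57) = 3680.49.

3680.49 labor-hours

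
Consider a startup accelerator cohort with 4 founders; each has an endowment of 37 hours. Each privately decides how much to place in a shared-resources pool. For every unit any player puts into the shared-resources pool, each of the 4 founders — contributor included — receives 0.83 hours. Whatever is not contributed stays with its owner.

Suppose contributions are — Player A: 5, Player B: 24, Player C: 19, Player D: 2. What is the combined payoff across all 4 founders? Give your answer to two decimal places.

264.00 hours

Total contributed: 5 + 24 + 19 + 2 = 50; total kept: 4 × 37 − 50 = 98.
The shared-resources pool pays out 0.83 × 4 × 50 = 166.00 in aggregate.
Group total = 98 + 166.00 = 264.00.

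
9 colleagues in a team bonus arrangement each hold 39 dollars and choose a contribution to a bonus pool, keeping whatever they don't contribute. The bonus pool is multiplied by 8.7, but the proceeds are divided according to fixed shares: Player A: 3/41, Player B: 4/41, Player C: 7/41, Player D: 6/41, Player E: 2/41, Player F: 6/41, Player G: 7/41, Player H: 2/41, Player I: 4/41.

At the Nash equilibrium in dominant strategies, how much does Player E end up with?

105.20 dollars

For player j, contributing a unit is worthwhile iff 8.7 × (j's share) ≥ 1, i.e. iff j's share is at least 0.1149.
The shares above 0.1149 belong to Player C, Player D, Player F and Player G, contributing 39 each; the remaining 5 contribute 0. Total contributed: 156.
Player E keeps 39 and receives 8.7 × 156 × 2/41 = 66.20 from the bonus pool, for a payoff of 105.20.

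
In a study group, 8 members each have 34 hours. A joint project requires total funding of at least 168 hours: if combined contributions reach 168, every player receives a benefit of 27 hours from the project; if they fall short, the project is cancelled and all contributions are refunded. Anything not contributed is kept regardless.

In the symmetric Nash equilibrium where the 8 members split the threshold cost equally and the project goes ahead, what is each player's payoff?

40 hours

Equal share of the threshold: 168/8 = 21.
At this profile no one gains by cutting their contribution: any cut drops the total below 168, the project is cancelled, contributions are refunded, and the deviator ends with 34, which is less than 34 − 21 + 27 = 40. Contributing more than 21 just wastes the excess. So contributing exactly 21 is a best response.
Each player's payoff: 34 − 21 + 27 = 40.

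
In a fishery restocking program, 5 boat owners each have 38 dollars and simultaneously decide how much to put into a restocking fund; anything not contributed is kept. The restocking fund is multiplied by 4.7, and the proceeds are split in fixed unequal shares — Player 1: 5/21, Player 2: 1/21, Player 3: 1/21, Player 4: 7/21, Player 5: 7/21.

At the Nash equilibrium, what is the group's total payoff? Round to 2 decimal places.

611.80 dollars

Each unit j contributes comes back to j as 4.7 × (j's share), so j prefers to contribute only if that share exceeds 1/4.7 = 0.2128; otherwise keeping the unit dominates.
Player 1, Player 4 and Player 5 clear that bar, contributing 38 each; the remaining 2 contribute 0. Total contributed: 114.
The restocking fund pays out 4.7 × 114 = 535.80 in total (split across the unequal shares, but the aggregate is all that matters for the group sum).
The 2 free-riders keep 38 each, adding 76. Group total = 76 + 535.80 = 611.80.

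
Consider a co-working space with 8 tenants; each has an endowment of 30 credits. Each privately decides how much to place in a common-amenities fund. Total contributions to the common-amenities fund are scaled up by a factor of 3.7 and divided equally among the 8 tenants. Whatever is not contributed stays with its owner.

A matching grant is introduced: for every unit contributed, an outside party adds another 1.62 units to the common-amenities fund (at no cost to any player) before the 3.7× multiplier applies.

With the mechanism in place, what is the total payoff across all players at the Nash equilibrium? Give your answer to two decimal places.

2326.56 credits

The effective private return per unit is now 3.7 × 2.62 / 8 = 1.2118 > 1, so every player's dominant strategy flips to full contribution.
At the Nash equilibrium everyone contributes 30. Group total payoff = 3.7 × 2.62 × 240 = 2326.56.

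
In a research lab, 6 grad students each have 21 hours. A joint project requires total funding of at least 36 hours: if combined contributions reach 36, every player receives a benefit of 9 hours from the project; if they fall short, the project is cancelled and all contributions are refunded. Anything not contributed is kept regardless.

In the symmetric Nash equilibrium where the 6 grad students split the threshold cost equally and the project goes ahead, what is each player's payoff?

24 hours

Equal share of the threshold: 36/6 = 6.
At this profile no one gains by cutting their contribution: any cut drops the total below 36, the project is cancelled, contributions are refunded, and the deviator ends with 21, which is less than 21 − 6 + 9 = 24. Contributing more than 6 just wastes the excess. So contributing exactly 6 is a best response.
Each player's payoff: 21 − 6 + 9 = 24.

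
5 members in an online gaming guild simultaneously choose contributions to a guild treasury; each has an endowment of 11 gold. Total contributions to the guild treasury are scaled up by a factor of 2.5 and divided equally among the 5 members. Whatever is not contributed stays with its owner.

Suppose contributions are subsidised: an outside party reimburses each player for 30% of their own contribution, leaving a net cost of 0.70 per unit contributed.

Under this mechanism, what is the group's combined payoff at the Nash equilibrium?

The effective private return is (2.5/5) / 0.70 = 0.7143, which is still under 1, so the mechanism doesn't change anyone's dominant strategy: zero contribution.
Everyone keeps their endowment and the group total is 5 × 11 = 55.

55.00 gold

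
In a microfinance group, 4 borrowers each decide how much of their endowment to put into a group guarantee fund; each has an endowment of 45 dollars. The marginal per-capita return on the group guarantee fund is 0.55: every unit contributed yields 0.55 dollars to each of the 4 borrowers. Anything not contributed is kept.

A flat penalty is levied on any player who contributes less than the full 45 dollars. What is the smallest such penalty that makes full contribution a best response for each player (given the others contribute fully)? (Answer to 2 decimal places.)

Given the others contribute fully, the best deviation is to contribute 0 (any partial contribution still incurs the fine and gives up units whose private return 0.55 is below 1).
Deviating from 45 to 0 saves 45 dollars but forfeits the deviator's share of the drop in the group guarantee fund: 0.55 × 45 = 24.75.
So the deviation gain is 45 − 24.75 = 20.25, and the fine must be at least 20.25 dollars to wipe it out.

20.25 dollars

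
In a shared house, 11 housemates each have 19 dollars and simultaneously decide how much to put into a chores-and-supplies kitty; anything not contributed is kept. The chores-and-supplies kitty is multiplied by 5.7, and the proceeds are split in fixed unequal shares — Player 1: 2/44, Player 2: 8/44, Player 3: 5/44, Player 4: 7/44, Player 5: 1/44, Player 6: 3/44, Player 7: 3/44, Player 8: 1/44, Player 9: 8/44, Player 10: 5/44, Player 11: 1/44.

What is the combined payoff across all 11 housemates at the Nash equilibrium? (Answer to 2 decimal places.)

Each unit j contributes comes back to j as 5.7 × (j's share), so j prefers to contribute only if that share exceeds 1/5.7 = 0.1754; otherwise keeping the unit dominates.
The shares above 0.1754 belong to Player 2 and Player 9, contributing 19 each; the remaining 9 contribute 0. Total contributed: 38.
The chores-and-supplies kitty pays out 5.7 × 38 = 216.60 in total (split across the unequal shares, but the aggregate is all that matters for the group sum).
The 9 free-riders keep 19 each, adding 171. Group total = 171 + 216.60 = 387.60.

387.60 dollars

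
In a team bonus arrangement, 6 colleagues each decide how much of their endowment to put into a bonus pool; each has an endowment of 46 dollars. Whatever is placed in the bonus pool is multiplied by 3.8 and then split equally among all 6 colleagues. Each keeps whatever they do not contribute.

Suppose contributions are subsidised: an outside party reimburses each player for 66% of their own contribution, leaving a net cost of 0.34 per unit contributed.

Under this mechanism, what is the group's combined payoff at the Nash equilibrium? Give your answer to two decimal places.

With the mechanism, a contributed unit returns (3.8/6) / 0.34 = 1.8627 per unit of net cost to the contributor — now above 1 — so contributing fully is weakly dominant for every player.
So the Nash equilibrium is full contribution by all 6; the group earns 6 × (46 × 0.66 + 3.8 × 46) = 1230.96.

1230.96 dollars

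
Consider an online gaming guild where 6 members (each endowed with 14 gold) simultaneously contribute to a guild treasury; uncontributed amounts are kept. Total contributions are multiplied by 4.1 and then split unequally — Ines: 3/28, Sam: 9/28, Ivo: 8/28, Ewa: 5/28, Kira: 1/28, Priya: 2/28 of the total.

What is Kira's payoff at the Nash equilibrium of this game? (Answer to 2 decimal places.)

18.10 gold

A player with share s gets back 4.1·s per unit contributed, so full contribution is dominant for anyone with s > 1/4.1 = 0.2439 and zero contribution is dominant for anyone below.
Sam and Ivo are above the threshold, contributing 14 each; the remaining 4 contribute 0. Total contributed: 28.
Kira keeps 14 and receives 4.1 × 28 × 1/28 = 4.10 from the guild treasury, for a payoff of 18.10.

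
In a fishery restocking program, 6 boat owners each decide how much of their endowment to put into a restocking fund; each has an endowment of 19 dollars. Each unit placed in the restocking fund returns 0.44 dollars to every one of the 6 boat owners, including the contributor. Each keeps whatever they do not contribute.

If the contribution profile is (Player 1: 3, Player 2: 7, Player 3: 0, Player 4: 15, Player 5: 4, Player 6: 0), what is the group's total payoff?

Total contributed: 3 + 7 + 0 + 15 + 4 + 0 = 29; total kept: 6 × 19 − 29 = 85.
The restocking fund pays out 0.44 × 6 × 29 = 76.56 in aggregate.
Group total = 85 + 76.56 = 161.56.

161.56 dollars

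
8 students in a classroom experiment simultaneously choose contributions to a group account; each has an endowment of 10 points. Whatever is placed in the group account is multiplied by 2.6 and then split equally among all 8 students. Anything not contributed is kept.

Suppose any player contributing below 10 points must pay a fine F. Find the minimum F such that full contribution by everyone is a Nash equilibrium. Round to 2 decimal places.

Given the others contribute fully, the best deviation is to contribute 0 (any partial contribution still incurs the fine and gives up units whose private return 0.3250 is below 1).
Deviating from 10 to 0 saves 10 points but forfeits the deviator's share of the drop in the group account: 2.6/8 × 10 = 3.25.
So the deviation gain is 10 − 3.25 = 6.75, and the fine must be at least 6.75 points to wipe it out.

6.75 points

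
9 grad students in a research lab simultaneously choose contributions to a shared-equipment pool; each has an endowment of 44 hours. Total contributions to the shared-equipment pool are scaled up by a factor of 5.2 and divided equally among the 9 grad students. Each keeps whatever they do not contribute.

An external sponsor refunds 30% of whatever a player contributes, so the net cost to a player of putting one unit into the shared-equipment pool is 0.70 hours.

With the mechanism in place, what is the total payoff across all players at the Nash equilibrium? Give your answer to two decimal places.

The effective private return is (5.2/9) / 0.70 = 0.8254, which is still under 1, so the mechanism doesn't change anyone's dominant strategy: zero contribution.
Everyone keeps their endowment and the group total is 9 × 44 = 396.

396.00 hours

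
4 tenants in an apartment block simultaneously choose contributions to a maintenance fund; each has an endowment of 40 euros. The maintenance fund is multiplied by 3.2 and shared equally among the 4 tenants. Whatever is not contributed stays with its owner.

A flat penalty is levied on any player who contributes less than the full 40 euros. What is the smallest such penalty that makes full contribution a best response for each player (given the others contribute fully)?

8.00 euros

Given the others contribute fully, the best deviation is to contribute 0 (any partial contribution still incurs the fine and gives up units whose private return 0.8000 is below 1).
Deviating from 40 to 0 saves 40 euros but forfeits the deviator's share of the drop in the maintenance fund: 3.2/4 × 40 = 32.00.
So the deviation gain is 40 − 32.00 = 8.00, and the fine must be at least 8.00 euros to wipe it out.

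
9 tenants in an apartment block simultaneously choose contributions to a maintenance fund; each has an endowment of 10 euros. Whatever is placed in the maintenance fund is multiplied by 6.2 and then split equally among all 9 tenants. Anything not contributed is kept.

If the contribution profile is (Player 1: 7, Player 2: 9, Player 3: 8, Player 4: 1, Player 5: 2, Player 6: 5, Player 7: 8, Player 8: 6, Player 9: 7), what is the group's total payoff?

365.60 euros

Total contributed: 7 + 9 + 8 + 1 + 2 + 5 + 8 + 6 + 7 = 53; total kept: 9 × 10 − 53 = 37.
The maintenance fund pays out 6.2 × 53 = 328.60 in aggregate.
Group total = 37 + 328.60 = 365.60.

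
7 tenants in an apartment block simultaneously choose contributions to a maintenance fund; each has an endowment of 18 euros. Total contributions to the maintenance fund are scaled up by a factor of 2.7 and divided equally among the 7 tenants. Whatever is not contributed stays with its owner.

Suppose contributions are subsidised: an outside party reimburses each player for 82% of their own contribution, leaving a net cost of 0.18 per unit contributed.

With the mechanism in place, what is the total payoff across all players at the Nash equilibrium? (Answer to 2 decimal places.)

Under the mechanism each unit contributed yields (2.7/7) / 0.18 = 2.1429 back to its contributor per unit of net cost, which exceeds 1, making full contribution the dominant choice for everyone.
At the Nash equilibrium everyone contributes 18. Group total payoff = 7 × (18 × 0.82 + 2.7 × 18) = 443.52.

443.52 euros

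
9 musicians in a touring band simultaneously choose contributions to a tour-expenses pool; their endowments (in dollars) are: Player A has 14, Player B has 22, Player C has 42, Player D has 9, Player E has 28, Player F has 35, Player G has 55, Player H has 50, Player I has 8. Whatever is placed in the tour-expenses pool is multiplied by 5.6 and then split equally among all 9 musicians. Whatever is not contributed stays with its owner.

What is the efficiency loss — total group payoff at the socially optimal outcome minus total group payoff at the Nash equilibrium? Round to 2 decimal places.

1209.80 dollars

The private return per contributed unit is 5.6/9 = 0.6222 < 1 for every player regardless of endowment, so the Nash equilibrium is zero contribution and the group total is Σ E_j = 14 + 22 + 42 + 9 + 28 + 35 + 55 + 50 + 8 = 263.
Each contributed unit returns 5.600 to the group, so the social optimum is full contribution by everyone: group total = 5.600 × 263 = 1472.80.
Efficiency loss = (5.600 − 1) × 263 = 1209.80.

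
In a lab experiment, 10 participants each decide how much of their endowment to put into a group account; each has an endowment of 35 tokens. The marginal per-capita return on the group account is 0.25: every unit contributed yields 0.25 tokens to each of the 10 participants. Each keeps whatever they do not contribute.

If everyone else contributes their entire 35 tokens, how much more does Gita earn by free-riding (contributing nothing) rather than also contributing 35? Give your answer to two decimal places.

26.25 tokens

Switching from a contribution of 35 to 0 lets Gita keep an extra 35 tokens, but lowers the group account by 35, which costs Gita their own share of that drop: 0.25 × 35 = 8.75.
Net gain = 35 − 8.75 = 26.25. The private return per contributed unit (0.25) is below 1, so free-riding is indeed the best response regardless of what the others do.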